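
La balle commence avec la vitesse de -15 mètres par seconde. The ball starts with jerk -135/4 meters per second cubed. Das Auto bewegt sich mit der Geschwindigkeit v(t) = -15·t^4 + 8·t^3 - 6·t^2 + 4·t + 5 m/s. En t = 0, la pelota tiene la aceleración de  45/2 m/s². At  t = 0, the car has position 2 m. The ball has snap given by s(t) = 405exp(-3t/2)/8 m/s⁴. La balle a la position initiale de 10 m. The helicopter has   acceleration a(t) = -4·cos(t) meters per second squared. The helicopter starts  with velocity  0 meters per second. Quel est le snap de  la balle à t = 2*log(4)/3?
Nous avons le snap s(t) = 405·exp(-3·t/2)/8. En substituant t = 2*log(4)/3: s(2*log(4)/3) = 405/32.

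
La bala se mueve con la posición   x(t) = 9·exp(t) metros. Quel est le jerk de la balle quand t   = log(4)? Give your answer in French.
Nous devons dériver notre équation de la position x(t) = 9·exp(t) 3 fois. En dérivant la position, nous obtenons la vitesse: v(t) = 9·exp(t). En prenant d/dt de v(t), nous trouvons a(t) = 9·exp(t). La dérivée de l'accélération donne le jerk: j(t) = 9·exp(t). Nous avons le jerk j(t) = 9·exp(t). En substituant t = log(4): j(log(4)) = 36.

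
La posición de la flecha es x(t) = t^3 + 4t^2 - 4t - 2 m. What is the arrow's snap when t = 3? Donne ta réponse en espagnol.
Partiendo de la posición x(t) = t^3 + 4·t^2 - 4·t - 2, tomamos 4 derivadas. Derivando la posición, obtenemos la velocidad: v(t) = 3·t^2 + 8·t - 4. La derivada de la velocidad da la aceleración: a(t) = 6·t + 8. La derivada de la aceleración da la sacudida: j(t) = 6. Tomando d/dt de j(t), encontramos s(t) = 0. Tenemos el snap s(t) = 0. Sustituyendo t = 3: s(3) = 0.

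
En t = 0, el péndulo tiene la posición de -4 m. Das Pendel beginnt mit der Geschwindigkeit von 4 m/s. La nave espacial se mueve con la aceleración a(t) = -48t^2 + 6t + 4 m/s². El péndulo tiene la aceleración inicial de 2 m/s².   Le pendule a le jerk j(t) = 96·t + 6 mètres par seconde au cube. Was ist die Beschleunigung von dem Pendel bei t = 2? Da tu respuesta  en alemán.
Wir müssen unsere Gleichung für den Ruck j(t) = 96·t + 6 1-mal integrieren. Mit ∫j(t)dt und Anwendung von a(0) = 2, finden wir a(t) = 48·t^2 + 6·t + 2. Mit a(t) = 48·t^2 + 6·t + 2 und Einsetzen von t = 2, finden wir a = 206.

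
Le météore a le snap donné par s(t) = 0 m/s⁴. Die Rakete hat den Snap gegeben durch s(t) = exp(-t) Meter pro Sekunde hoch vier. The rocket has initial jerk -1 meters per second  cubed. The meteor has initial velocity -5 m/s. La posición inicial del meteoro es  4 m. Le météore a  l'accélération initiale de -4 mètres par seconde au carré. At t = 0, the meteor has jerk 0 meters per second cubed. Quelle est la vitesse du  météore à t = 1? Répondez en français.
En partant du snap s(t) = 0, nous prenons 3 intégrales. L'intégrale du snap est le jerk. En utilisant j(0) = 0, nous obtenons j(t) = 0. La primitive du jerk est l'accélération. En utilisant a(0) = -4, nous obtenons a(t) = -4. En intégrant l'accélération et en utilisant la condition initiale v(0) = -5, nous obtenons v(t) = -4·t - 5. En utilisant v(t) = -4·t - 5 et en substituant t = 1, nous trouvons v = -9.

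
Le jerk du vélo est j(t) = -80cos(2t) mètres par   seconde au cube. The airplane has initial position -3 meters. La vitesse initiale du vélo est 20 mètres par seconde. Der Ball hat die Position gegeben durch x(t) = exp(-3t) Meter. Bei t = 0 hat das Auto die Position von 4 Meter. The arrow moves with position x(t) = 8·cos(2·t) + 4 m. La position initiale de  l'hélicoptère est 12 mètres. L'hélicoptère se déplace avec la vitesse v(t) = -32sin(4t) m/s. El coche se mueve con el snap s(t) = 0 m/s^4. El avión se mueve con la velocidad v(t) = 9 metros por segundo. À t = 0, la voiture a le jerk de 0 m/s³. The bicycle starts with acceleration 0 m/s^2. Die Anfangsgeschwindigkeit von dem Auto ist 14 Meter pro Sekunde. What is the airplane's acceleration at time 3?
To solve this, we need to take 1 derivative of our velocity equation v(t) = 9. Differentiating velocity, we get acceleration: a(t) = 0. Using a(t) = 0 and substituting t = 3, we find a = 0.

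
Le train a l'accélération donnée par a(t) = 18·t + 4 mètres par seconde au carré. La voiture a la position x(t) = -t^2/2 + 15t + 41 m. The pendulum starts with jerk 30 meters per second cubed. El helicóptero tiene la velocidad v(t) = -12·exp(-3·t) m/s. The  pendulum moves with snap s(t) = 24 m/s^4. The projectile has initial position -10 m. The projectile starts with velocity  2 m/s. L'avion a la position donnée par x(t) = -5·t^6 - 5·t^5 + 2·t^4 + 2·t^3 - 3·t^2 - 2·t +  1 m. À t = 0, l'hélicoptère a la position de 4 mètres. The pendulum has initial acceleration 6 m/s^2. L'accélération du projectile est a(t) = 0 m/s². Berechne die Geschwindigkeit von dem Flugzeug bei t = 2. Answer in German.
Wir müssen unsere Gleichung für die Position x(t) = -5·t^6 - 5·t^5 + 2·t^4 + 2·t^3 - 3·t^2 - 2·t + 1 1-mal ableiten. Mit d/dt von x(t) finden wir v(t) = -30·t^5 - 25·t^4 + 8·t^3 + 6·t^2 - 6·t - 2. Aus der Gleichung für die Geschwindigkeit v(t) = -30·t^5 - 25·t^4 + 8·t^3 + 6·t^2 - 6·t - 2, setzen wir t = 2 ein und erhalten v = -1286.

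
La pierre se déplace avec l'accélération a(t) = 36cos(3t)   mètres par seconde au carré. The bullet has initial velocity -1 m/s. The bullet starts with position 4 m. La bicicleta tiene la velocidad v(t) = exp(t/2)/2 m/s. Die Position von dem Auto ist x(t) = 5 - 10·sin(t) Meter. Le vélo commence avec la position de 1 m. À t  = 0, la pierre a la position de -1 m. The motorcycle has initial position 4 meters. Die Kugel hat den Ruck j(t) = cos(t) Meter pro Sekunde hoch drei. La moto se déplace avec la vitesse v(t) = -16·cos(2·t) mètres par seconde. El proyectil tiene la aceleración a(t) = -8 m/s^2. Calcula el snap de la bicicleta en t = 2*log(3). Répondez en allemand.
Wir müssen unsere Gleichung für die Geschwindigkeit v(t) = exp(t/2)/2 3-mal ableiten. Die Ableitung von der Geschwindigkeit ergibt die Beschleunigung: a(t) = exp(t/2)/4. Mit d/dt von a(t) finden wir j(t) = exp(t/2)/8. Mit d/dt von j(t) finden wir s(t) = exp(t/2)/16. Aus der Gleichung für den Snap s(t) = exp(t/2)/16, setzen wir t = 2*log(3) ein und erhalten s = 3/16.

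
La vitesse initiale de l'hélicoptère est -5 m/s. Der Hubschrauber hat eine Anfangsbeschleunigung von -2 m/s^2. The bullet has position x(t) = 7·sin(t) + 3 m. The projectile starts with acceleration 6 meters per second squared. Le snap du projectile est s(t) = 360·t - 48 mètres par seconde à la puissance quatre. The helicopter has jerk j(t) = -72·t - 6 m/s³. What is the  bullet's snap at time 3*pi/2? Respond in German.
Wir müssen unsere Gleichung für die Position x(t) = 7·sin(t) + 3 4-mal ableiten. Mit d/dt von x(t) finden wir v(t) = 7·cos(t). Mit d/dt von v(t) finden wir a(t) = -7·sin(t). Durch Ableiten von der Beschleunigung erhalten wir den Ruck: j(t) = -7·cos(t). Mit d/dt von j(t) finden wir s(t) = 7·sin(t). Mit s(t) = 7·sin(t) und Einsetzen von t = 3*pi/2, finden wir s = -7.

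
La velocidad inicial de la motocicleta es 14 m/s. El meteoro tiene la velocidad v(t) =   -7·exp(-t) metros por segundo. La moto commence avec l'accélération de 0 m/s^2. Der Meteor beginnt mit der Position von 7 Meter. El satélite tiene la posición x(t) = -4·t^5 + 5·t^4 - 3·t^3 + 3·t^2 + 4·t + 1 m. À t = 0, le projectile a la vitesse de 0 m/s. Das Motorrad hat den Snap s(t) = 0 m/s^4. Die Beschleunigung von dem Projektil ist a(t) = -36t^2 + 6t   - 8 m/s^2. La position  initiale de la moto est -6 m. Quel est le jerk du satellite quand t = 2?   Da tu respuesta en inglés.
We must differentiate our position equation x(t) = -4·t^5 + 5·t^4 - 3·t^3 + 3·t^2 + 4·t + 1 3 times. Taking d/dt of x(t), we find v(t) = -20·t^4 + 20·t^3 - 9·t^2 + 6·t + 4. Taking d/dt of v(t), we find a(t) = -80·t^3 + 60·t^2 - 18·t + 6. Taking d/dt of a(t), we find j(t) = -240·t^2 + 120·t - 18. From the given jerk equation j(t) = -240·t^2 + 120·t - 18, we substitute t = 2 to get j = -738.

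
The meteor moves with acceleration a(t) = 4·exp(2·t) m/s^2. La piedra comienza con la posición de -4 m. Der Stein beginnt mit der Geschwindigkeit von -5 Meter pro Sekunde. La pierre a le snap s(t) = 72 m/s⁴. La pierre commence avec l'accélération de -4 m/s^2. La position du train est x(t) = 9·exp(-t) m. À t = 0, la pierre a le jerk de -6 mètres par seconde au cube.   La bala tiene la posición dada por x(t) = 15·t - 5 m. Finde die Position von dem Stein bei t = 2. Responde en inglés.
We must find the antiderivative of our snap equation s(t) = 72 4 times. The integral of snap, with j(0) = -6, gives jerk: j(t) = 72·t - 6. Integrating jerk and using the initial condition a(0) = -4, we get a(t) = 36·t^2 - 6·t - 4. Taking ∫a(t)dt and applying v(0) = -5, we find v(t) = 12·t^3 - 3·t^2 - 4·t - 5. Taking ∫v(t)dt and applying x(0) = -4, we find x(t) = 3·t^4 - t^3 - 2·t^2 - 5·t - 4. We have position x(t) = 3·t^4 - t^3 - 2·t^2 - 5·t - 4. Substituting t = 2: x(2) = 18.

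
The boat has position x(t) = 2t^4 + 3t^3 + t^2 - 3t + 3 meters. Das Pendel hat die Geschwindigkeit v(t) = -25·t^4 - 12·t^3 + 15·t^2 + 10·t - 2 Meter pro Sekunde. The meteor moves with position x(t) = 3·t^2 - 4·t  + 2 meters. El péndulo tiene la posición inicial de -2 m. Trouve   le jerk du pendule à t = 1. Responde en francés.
Pour résoudre ceci, nous devons prendre 2 dérivées de notre équation de la vitesse v(t) = -25·t^4 - 12·t^3 + 15·t^2 + 10·t - 2. En dérivant la vitesse, nous obtenons l'accélération: a(t) = -100·t^3 - 36·t^2 + 30·t + 10. En dérivant l'accélération, nous obtenons le jerk: j(t) = -300·t^2 - 72·t + 30. Nous avons le jerk j(t) = -300·t^2 - 72·t + 30. En substituant t = 1: j(1) = -342.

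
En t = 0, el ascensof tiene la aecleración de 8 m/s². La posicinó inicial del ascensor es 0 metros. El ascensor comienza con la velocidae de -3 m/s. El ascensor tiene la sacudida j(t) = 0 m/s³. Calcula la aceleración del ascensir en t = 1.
Partiendo de la sacudida j(t) = 0, tomamos 1 integral. Tomando ∫j(t)dt y aplicando a(0) = 8, encontramos a(t) = 8. Tenemos la aceleración a(t) = 8. Sustituyendo t = 1: a(1) = 8.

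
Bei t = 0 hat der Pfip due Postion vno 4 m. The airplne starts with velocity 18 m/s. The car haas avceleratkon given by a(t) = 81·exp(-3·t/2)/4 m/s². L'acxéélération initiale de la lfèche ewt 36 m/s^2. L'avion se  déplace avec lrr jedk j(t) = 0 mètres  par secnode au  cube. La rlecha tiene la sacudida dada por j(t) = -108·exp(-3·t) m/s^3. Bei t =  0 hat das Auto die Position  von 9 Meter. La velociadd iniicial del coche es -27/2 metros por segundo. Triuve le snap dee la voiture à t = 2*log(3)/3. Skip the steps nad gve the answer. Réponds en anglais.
At t = 2*log(3)/3, s = 243/16.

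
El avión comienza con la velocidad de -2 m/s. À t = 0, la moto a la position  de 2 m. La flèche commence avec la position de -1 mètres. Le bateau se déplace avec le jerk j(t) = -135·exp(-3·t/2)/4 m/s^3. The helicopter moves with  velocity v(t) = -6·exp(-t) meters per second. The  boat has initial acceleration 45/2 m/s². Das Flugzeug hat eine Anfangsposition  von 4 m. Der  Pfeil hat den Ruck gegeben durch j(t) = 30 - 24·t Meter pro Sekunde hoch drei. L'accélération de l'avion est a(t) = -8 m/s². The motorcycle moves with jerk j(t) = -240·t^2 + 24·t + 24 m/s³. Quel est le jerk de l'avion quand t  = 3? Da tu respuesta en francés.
En partant de l'accélération a(t) = -8, nous prenons 1 dérivée. En dérivant l'accélération, nous obtenons le jerk: j(t) = 0. En utilisant j(t) = 0 et en substituant t = 3, nous trouvons j = 0.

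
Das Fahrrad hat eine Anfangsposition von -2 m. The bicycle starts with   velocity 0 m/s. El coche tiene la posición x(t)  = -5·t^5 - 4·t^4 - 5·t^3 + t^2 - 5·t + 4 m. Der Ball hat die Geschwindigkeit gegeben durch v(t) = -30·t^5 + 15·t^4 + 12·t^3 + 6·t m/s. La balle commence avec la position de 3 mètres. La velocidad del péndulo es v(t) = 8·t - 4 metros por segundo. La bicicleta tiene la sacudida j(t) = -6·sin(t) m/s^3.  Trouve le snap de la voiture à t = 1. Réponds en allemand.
Wir müssen unsere Gleichung für die Position x(t) = -5·t^5 - 4·t^4 - 5·t^3 + t^2 - 5·t + 4 4-mal ableiten. Mit d/dt von x(t) finden wir v(t) = -25·t^4 - 16·t^3 - 15·t^2 + 2·t - 5. Durch Ableiten von der Geschwindigkeit erhalten wir die Beschleunigung: a(t) = -100·t^3 - 48·t^2 - 30·t + 2. Mit d/dt von a(t) finden wir j(t) = -300·t^2 - 96·t - 30. Mit d/dt von j(t) finden wir s(t) = -600·t - 96. Wir haben den Snap s(t) = -600·t - 96. Durch Einsetzen von t = 1: s(1) = -696.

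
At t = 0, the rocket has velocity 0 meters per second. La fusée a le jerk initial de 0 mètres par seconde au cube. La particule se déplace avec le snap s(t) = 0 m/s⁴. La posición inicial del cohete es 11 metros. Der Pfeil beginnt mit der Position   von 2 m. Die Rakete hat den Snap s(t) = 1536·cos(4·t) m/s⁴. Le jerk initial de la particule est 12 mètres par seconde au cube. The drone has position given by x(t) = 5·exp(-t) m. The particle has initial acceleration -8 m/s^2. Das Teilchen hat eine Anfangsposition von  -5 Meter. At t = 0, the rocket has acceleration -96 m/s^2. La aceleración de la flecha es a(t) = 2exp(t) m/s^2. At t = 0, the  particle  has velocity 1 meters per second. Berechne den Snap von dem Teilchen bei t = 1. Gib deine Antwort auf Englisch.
From the given snap equation s(t) = 0, we substitute t = 1 to get s = 0.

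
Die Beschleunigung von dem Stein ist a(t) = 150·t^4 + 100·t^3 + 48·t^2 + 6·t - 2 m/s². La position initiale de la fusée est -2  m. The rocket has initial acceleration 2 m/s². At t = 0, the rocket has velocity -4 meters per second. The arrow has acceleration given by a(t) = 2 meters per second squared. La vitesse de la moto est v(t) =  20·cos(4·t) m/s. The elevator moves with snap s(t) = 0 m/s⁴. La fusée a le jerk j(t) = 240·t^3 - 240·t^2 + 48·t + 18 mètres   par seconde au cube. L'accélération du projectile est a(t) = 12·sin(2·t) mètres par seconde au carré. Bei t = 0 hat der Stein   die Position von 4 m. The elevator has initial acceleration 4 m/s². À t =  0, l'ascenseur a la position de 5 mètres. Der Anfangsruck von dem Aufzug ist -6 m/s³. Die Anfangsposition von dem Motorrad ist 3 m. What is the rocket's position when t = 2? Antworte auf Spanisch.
Para resolver esto, necesitamos tomar 3 antiderivadas de nuestra ecuación de la sacudida j(t) = 240·t^3 - 240·t^2 + 48·t + 18. La antiderivada de la sacudida es la aceleración. Usando a(0) = 2, obtenemos a(t) = 60·t^4 - 80·t^3 + 24·t^2 + 18·t + 2. Tomando ∫a(t)dt y aplicando v(0) = -4, encontramos v(t) = 12·t^5 - 20·t^4 + 8·t^3 + 9·t^2 + 2·t - 4. La antiderivada de la velocidad es la posición. Usando x(0) = -2, obtenemos x(t) = 2·t^6 - 4·t^5 + 2·t^4 + 3·t^3 + t^2 - 4·t - 2. De la ecuación de la posición x(t) = 2·t^6 - 4·t^5 + 2·t^4 + 3·t^3 + t^2 - 4·t - 2, sustituimos t = 2 para obtener x = 50.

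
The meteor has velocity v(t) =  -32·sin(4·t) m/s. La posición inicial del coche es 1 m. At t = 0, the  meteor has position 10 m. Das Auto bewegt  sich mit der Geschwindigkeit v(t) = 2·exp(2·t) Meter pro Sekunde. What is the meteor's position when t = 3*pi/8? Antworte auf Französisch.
Pour résoudre ceci, nous devons prendre 1 intégrale de notre équation de la vitesse v(t) = -32·sin(4·t). La primitive de la vitesse, avec x(0) = 10, donne la position: x(t) = 8·cos(4·t) + 2. Nous avons la position x(t) = 8·cos(4·t) + 2. En substituant t = 3*pi/8: x(3*pi/8) = 2.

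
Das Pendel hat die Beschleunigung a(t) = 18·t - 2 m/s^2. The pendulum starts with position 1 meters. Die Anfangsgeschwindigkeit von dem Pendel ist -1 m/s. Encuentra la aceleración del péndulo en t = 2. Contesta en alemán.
Aus der Gleichung für die Beschleunigung a(t) = 18·t - 2, setzen wir t = 2 ein und erhalten a = 34.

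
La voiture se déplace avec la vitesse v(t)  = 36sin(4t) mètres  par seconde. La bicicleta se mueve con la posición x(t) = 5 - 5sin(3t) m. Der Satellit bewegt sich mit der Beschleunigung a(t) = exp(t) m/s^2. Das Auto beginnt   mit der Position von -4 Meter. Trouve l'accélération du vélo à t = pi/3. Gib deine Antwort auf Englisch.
We must differentiate our position equation x(t) = 5 - 5·sin(3·t) 2 times. The derivative of position gives velocity: v(t) = -15·cos(3·t). The derivative of velocity gives acceleration: a(t) = 45·sin(3·t). From the given acceleration equation a(t) = 45·sin(3·t), we substitute t = pi/3 to get a = 0.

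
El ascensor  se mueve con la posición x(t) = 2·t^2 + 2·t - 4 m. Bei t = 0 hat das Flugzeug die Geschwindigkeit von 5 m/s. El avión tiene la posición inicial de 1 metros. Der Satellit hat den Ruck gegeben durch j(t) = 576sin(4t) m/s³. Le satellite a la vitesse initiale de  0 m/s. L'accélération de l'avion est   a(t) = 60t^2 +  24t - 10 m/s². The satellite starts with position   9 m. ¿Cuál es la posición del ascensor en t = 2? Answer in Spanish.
Tenemos la posición x(t) = 2·t^2 + 2·t - 4. Sustituyendo t = 2: x(2) = 8.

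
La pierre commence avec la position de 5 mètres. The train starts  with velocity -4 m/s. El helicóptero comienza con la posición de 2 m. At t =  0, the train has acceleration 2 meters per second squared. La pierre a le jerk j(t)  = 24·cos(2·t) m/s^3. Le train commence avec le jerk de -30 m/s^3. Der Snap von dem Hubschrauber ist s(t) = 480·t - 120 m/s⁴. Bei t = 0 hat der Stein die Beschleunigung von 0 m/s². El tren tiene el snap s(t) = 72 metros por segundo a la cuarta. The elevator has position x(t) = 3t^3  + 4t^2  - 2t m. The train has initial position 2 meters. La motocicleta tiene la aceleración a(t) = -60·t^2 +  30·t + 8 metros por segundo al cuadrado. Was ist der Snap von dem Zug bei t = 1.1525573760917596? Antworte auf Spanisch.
Usando s(t) = 72 y sustituyendo t = 1.1525573760917596, encontramos s = 72.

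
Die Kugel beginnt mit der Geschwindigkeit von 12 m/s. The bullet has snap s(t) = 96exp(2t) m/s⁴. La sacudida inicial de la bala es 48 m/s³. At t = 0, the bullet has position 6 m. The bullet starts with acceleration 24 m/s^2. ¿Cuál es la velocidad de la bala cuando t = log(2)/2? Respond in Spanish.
Necesitamos integrar nuestra ecuación del snap s(t) = 96·exp(2·t) 3 veces. Tomando ∫s(t)dt y aplicando j(0) = 48, encontramos j(t) = 48·exp(2·t). Integrando la sacudida y usando la condición inicial a(0) = 24, obtenemos a(t) = 24·exp(2·t). La antiderivada de la aceleración, con v(0) = 12, da la velocidad: v(t) = 12·exp(2·t). Tenemos la velocidad v(t) = 12·exp(2·t). Sustituyendo t = log(2)/2: v(log(2)/2) = 24.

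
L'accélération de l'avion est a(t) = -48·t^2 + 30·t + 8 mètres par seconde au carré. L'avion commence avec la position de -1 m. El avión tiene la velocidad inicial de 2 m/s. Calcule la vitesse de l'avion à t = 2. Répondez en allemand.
Wir müssen die Stammfunktion unserer Gleichung für die Beschleunigung a(t) = -48·t^2 + 30·t + 8 1-mal finden. Durch Integration von der Beschleunigung und Verwendung der Anfangsbedingung v(0) = 2, erhalten wir v(t) = -16·t^3 + 15·t^2 + 8·t + 2. Aus der Gleichung für die Geschwindigkeit v(t) = -16·t^3 + 15·t^2 + 8·t + 2, setzen wir t = 2 ein und erhalten v = -50.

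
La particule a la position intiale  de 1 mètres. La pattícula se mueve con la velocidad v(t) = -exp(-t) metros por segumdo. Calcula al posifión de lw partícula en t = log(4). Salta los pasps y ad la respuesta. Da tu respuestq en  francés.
La position à t = log(4) est x = 1/4.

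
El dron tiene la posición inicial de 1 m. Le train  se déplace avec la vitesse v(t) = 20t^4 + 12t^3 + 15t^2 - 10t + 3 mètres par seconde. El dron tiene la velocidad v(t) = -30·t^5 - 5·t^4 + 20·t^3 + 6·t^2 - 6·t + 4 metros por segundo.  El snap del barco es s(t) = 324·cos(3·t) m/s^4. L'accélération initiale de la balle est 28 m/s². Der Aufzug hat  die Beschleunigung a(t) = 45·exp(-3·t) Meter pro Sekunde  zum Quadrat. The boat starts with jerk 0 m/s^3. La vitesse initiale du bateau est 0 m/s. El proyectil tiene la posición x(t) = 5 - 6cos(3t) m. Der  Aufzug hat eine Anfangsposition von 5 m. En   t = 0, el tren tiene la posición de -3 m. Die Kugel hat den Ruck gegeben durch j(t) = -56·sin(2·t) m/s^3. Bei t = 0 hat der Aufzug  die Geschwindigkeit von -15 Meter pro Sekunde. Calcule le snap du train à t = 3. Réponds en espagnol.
Debemos derivar nuestra ecuación de la velocidad v(t) = 20·t^4 + 12·t^3 + 15·t^2 - 10·t + 3 3 veces. La derivada de la velocidad da la aceleración: a(t) = 80·t^3 + 36·t^2 + 30·t - 10. Tomando d/dt de a(t), encontramos j(t) = 240·t^2 + 72·t + 30. Derivando la sacudida, obtenemos el snap: s(t) = 480·t + 72. Usando s(t) = 480·t + 72 y sustituyendo t = 3, encontramos s = 1512.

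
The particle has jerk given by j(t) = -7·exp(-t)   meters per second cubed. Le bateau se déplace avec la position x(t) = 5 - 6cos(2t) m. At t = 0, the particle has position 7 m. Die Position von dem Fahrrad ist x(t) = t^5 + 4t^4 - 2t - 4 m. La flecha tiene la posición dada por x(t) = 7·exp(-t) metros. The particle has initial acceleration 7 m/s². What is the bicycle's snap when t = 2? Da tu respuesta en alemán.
Um dies zu lösen, müssen wir 4 Ableitungen unserer Gleichung für die Position x(t) = t^5 + 4·t^4 - 2·t - 4 nehmen. Durch Ableiten von der Position erhalten wir die Geschwindigkeit: v(t) = 5·t^4 + 16·t^3 - 2. Mit d/dt von v(t) finden wir a(t) = 20·t^3 + 48·t^2. Mit d/dt von a(t) finden wir j(t) = 60·t^2 + 96·t. Durch Ableiten von dem Ruck erhalten wir den Snap: s(t) = 120·t + 96. Aus der Gleichung für den Snap s(t) = 120·t + 96, setzen wir t = 2 ein und erhalten s = 336.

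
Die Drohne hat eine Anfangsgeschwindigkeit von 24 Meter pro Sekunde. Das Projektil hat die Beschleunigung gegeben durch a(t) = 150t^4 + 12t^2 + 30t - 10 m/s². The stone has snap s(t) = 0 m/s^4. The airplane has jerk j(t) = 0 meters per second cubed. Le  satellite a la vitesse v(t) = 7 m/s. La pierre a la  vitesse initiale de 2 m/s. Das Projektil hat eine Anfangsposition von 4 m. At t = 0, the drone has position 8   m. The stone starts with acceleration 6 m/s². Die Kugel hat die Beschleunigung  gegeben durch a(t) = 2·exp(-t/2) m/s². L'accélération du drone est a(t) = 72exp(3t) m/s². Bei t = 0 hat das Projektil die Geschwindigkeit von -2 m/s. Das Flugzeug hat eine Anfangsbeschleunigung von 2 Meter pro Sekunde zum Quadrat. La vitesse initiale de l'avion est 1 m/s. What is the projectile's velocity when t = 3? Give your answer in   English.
Starting from acceleration a(t) = 150·t^4 + 12·t^2 + 30·t - 10, we take 1 integral. Finding the antiderivative of a(t) and using v(0) = -2: v(t) = 30·t^5 + 4·t^3 + 15·t^2 - 10·t - 2. We have velocity v(t) = 30·t^5 + 4·t^3 + 15·t^2 - 10·t - 2. Substituting t = 3: v(3) = 7501.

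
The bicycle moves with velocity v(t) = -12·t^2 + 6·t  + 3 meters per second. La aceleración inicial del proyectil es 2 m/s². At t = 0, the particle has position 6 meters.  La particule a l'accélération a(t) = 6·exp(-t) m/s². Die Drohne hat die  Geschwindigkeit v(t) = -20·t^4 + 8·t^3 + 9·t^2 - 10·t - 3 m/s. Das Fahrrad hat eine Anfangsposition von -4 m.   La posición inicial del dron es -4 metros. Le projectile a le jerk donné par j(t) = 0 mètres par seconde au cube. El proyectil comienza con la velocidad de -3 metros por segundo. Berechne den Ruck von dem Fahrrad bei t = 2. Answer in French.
Nous devons dériver notre équation de la vitesse v(t) = -12·t^2 + 6·t + 3 2 fois. La dérivée de la vitesse donne l'accélération: a(t) = 6 - 24·t. En dérivant l'accélération, nous obtenons le jerk: j(t) = -24. Nous avons le jerk j(t) = -24. En substituant t = 2: j(2) = -24.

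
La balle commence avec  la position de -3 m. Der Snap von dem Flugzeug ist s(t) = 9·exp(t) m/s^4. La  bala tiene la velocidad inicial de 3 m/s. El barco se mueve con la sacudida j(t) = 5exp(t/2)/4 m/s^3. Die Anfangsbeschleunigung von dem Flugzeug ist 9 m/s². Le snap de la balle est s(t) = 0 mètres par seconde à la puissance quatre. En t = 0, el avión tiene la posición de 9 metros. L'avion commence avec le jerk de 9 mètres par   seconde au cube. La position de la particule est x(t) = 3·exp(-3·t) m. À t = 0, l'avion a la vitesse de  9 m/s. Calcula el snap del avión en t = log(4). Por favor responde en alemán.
Wir haben den Snap s(t) = 9·exp(t). Durch Einsetzen von t = log(4): s(log(4)) = 36.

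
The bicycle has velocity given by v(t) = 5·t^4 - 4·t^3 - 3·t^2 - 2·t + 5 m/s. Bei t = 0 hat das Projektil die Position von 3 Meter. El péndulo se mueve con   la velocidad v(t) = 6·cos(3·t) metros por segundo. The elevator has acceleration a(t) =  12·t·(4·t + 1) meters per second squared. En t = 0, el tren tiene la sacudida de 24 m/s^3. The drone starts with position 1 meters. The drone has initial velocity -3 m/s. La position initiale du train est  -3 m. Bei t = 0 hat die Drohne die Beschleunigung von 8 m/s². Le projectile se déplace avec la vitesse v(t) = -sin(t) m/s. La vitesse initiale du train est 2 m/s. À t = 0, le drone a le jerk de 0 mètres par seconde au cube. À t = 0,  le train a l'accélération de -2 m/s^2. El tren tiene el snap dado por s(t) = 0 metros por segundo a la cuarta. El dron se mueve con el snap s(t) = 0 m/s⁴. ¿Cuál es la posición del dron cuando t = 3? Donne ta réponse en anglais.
To solve this, we need to take 4 antiderivatives of our snap equation s(t) = 0. The integral of snap, with j(0) = 0, gives jerk: j(t) = 0. Integrating jerk and using the initial condition a(0) = 8, we get a(t) = 8. The antiderivative of acceleration is velocity. Using v(0) = -3, we get v(t) = 8·t - 3. Taking ∫v(t)dt and applying x(0) = 1, we find x(t) = 4·t^2 - 3·t + 1. Using x(t) = 4·t^2 - 3·t + 1 and substituting t = 3, we find x = 28.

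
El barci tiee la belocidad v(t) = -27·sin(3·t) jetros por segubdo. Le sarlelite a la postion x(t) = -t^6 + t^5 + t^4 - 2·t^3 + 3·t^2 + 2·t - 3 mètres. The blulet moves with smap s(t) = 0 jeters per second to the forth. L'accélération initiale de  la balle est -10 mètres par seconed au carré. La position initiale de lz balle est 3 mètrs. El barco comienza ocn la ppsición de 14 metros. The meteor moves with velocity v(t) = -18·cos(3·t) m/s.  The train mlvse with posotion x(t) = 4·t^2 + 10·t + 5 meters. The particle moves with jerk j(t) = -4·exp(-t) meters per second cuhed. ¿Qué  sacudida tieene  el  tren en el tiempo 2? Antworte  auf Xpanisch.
Para resolver esto, necesitamos tomar 3 derivadas de nuestra ecuación de la posición x(t) = 4·t^2 + 10·t + 5. Derivando la posición, obtenemos la velocidad: v(t) = 8·t + 10. Derivando la velocidad, obtenemos la aceleración: a(t) = 8. Derivando la aceleración, obtenemos la sacudida: j(t) = 0. Tenemos la sacudida j(t) = 0. Sustituyendo t = 2: j(2) = 0.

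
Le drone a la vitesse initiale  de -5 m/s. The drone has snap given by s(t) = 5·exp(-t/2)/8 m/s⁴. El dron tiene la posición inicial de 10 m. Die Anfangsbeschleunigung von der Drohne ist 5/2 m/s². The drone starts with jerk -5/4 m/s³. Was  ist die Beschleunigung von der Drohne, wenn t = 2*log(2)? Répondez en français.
Nous devons intégrer notre équation du snap s(t) = 5·exp(-t/2)/8 2 fois. En prenant ∫s(t)dt et en appliquant j(0) = -5/4, nous trouvons j(t) = -5·exp(-t/2)/4. L'intégrale du jerk, avec a(0) = 5/2, donne l'accélération: a(t) = 5·exp(-t/2)/2. En utilisant a(t) = 5·exp(-t/2)/2 et en substituant t = 2*log(2), nous trouvons a = 5/4.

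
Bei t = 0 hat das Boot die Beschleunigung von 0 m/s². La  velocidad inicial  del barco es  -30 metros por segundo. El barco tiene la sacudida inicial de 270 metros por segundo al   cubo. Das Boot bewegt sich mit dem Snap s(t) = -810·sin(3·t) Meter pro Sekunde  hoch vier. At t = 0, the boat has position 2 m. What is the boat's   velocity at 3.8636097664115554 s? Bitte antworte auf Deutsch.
Ausgehend von dem Snap s(t) = -810·sin(3·t), nehmen wir 3 Stammfunktionen. Mit ∫s(t)dt und Anwendung von j(0) = 270, finden wir j(t) = 270·cos(3·t). Das Integral von dem Ruck ist die Beschleunigung. Mit a(0) = 0 erhalten wir a(t) = 90·sin(3·t). Das Integral von der Beschleunigung, mit v(0) = -30, ergibt die Geschwindigkeit: v(t) = -30·cos(3·t). Mit v(t) = -30·cos(3·t) und Einsetzen von t = 3.8636097664115554, finden wir v = -16.8215977140980.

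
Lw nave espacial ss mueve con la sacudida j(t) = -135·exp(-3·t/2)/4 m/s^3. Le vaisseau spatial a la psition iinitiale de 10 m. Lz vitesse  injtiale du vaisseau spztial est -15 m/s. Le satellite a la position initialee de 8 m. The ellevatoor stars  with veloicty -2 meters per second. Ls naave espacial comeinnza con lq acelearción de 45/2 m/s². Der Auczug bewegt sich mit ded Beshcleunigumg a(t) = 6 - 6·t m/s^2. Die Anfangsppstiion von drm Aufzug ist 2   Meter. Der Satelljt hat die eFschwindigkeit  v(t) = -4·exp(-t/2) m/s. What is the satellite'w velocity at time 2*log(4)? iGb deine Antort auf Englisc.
From the given velocity equation v(t) = -4·exp(-t/2), we substitute t = 2*log(4) to get v = -1.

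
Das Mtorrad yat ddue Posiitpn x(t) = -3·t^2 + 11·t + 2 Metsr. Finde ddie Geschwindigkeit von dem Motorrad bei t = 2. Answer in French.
Nous devons dériver notre équation de la position x(t) = -3·t^2 + 11·t + 2 1 fois. En prenant d/dt de x(t), nous trouvons v(t) = 11 - 6·t. De l'équation de la vitesse v(t) = 11 - 6·t, nous substituons t = 2 pour obtenir v = -1.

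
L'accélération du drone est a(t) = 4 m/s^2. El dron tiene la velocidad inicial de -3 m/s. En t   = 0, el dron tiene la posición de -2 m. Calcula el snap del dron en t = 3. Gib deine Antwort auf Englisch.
We must differentiate our acceleration equation a(t) = 4 2 times. Taking d/dt of a(t), we find j(t) = 0. Differentiating jerk, we get snap: s(t) = 0. From the given snap equation s(t) = 0, we substitute t = 3 to get s = 0.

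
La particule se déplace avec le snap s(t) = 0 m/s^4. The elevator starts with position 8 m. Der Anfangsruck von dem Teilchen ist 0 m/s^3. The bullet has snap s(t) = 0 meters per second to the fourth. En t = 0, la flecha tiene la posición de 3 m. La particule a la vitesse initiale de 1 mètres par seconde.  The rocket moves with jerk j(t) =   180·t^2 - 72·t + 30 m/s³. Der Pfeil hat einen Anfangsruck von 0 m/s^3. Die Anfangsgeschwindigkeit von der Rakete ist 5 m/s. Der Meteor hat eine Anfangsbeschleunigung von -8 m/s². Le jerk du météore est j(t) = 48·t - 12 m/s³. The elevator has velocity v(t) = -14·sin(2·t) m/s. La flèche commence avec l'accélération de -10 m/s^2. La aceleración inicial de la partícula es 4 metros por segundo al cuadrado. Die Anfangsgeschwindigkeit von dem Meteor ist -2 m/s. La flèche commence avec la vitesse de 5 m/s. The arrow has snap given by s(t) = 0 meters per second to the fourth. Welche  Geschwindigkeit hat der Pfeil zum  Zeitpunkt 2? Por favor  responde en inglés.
We must find the antiderivative of our snap equation s(t) = 0 3 times. Integrating snap and using the initial condition j(0) = 0, we get j(t) = 0. The antiderivative of jerk is acceleration. Using a(0) = -10, we get a(t) = -10. The integral of acceleration, with v(0) = 5, gives velocity: v(t) = 5 - 10·t. Using v(t) = 5 - 10·t and substituting t = 2, we find v = -15.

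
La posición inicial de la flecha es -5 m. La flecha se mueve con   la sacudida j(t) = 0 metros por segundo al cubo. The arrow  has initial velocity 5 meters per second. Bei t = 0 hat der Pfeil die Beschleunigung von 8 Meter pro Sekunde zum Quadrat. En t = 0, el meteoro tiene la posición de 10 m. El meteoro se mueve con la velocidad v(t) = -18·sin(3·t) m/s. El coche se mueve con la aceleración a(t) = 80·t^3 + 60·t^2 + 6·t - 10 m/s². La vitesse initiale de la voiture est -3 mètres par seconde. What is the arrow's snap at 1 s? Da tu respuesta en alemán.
Ausgehend von dem Ruck j(t) = 0, nehmen wir 1 Ableitung. Mit d/dt von j(t) finden wir s(t) = 0. Aus der Gleichung für den Snap s(t) = 0, setzen wir t = 1 ein und erhalten s = 0.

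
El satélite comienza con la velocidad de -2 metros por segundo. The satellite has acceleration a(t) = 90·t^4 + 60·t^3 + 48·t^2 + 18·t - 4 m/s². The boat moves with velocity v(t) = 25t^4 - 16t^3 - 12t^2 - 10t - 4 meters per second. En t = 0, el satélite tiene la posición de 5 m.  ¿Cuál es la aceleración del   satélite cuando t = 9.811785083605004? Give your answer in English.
We have acceleration a(t) = 90·t^4 + 60·t^3 + 48·t^2 + 18·t - 4. Substituting t = 9.811785083605004: a(9.811785083605004) = 895600.804646528.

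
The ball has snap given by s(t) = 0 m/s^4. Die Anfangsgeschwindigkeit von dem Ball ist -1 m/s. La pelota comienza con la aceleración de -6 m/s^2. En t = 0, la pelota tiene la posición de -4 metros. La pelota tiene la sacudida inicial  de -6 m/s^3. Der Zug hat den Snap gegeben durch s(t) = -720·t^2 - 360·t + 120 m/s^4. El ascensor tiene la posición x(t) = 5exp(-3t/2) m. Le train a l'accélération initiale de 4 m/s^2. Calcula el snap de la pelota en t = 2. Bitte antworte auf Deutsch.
Wir haben den Snap s(t) = 0. Durch Einsetzen von t = 2: s(2) = 0.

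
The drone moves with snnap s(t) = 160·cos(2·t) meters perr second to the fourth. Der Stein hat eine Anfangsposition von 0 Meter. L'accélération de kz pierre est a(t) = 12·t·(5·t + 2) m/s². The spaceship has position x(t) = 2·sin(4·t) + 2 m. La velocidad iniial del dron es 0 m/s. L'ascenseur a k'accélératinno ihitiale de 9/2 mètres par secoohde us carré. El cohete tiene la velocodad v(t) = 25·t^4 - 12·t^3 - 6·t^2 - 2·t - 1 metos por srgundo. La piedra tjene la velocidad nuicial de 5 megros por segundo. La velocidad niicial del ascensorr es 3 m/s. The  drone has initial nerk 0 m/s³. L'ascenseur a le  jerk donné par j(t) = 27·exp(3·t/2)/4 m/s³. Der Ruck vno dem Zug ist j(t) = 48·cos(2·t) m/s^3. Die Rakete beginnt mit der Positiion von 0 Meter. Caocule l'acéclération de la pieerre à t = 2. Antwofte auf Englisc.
From the given acceleration equation a(t) = 12·t·(5·t + 2), we substitute t = 2 to get a = 288.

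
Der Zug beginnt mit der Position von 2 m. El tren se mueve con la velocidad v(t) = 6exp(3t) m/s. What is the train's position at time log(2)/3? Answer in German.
Ausgehend von der Geschwindigkeit v(t) = 6·exp(3·t), nehmen wir 1 Stammfunktion. Durch Integration von der Geschwindigkeit und Verwendung der Anfangsbedingung x(0) = 2, erhalten wir x(t) = 2·exp(3·t). Mit x(t) = 2·exp(3·t) und Einsetzen von t = log(2)/3, finden wir x = 4.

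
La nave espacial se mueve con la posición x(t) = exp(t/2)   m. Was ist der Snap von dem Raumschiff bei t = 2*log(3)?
Ausgehend von der Position x(t) = exp(t/2), nehmen wir 4 Ableitungen. Die Ableitung von der Position ergibt die Geschwindigkeit: v(t) = exp(t/2)/2. Die Ableitung von der Geschwindigkeit ergibt die Beschleunigung: a(t) = exp(t/2)/4. Durch Ableiten von der Beschleunigung erhalten wir den Ruck: j(t) = exp(t/2)/8. Mit d/dt von j(t) finden wir s(t) = exp(t/2)/16. Aus der Gleichung für den Snap s(t) = exp(t/2)/16, setzen wir t = 2*log(3) ein und erhalten s = 3/16.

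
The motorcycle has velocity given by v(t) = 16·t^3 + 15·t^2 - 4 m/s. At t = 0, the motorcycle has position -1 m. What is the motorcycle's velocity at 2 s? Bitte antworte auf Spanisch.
Usando v(t) = 16·t^3 + 15·t^2 - 4 y sustituyendo t = 2, encontramos v = 184.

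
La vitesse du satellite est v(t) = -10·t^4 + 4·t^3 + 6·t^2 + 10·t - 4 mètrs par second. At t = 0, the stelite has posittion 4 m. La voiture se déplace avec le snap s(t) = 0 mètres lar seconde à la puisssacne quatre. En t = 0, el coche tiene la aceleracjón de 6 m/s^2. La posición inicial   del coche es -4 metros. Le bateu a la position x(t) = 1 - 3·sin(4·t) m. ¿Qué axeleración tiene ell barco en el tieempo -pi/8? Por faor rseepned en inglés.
We must differentiate our position equation x(t) = 1 - 3·sin(4·t) 2 times. The derivative of position gives velocity: v(t) = -12·cos(4·t). The derivative of velocity gives acceleration: a(t) = 48·sin(4·t). Using a(t) = 48·sin(4·t) and substituting t = -pi/8, we find a = -48.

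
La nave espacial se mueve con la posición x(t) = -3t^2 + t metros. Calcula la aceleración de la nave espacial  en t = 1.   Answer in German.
Wir müssen unsere Gleichung für die Position x(t) = -3·t^2 + t 2-mal ableiten. Mit d/dt von x(t) finden wir v(t) = 1 - 6·t. Mit d/dt von v(t) finden wir a(t) = -6. Aus der Gleichung für die Beschleunigung a(t) = -6, setzen wir t = 1 ein und erhalten a = -6.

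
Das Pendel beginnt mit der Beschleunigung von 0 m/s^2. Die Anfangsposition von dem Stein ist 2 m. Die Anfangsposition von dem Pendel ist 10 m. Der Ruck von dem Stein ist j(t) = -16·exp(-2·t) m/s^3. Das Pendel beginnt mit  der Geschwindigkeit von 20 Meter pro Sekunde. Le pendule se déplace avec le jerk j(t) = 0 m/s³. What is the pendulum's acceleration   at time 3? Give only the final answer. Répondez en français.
a(3) = 0.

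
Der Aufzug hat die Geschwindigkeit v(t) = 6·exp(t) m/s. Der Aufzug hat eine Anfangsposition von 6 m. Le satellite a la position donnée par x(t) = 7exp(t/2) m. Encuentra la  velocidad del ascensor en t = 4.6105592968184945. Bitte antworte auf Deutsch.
Aus der Gleichung für die Geschwindigkeit v(t) = 6·exp(t), setzen wir t = 4.6105592968184945 ein und erhalten v = 603.242194925348.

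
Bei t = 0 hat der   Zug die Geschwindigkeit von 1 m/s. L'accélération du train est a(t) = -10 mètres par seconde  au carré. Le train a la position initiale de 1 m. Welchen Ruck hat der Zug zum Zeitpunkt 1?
Um dies zu lösen, müssen wir 1 Ableitung unserer Gleichung für die Beschleunigung a(t) = -10 nehmen. Durch Ableiten von der Beschleunigung erhalten wir den Ruck: j(t) = 0. Wir haben den Ruck j(t) = 0. Durch Einsetzen von t = 1: j(1) = 0.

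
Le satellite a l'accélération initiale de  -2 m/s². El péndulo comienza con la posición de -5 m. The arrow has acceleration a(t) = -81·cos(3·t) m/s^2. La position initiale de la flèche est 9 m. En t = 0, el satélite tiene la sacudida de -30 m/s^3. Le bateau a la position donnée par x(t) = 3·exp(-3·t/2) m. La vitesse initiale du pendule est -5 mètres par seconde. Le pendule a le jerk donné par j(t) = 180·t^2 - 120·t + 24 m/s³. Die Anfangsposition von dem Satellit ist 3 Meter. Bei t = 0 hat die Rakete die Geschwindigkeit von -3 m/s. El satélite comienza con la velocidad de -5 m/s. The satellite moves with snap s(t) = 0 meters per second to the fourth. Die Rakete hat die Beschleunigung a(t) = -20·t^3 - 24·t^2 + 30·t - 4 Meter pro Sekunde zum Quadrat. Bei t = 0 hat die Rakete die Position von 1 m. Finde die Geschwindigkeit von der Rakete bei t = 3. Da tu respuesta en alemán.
Wir müssen das Integral unserer Gleichung für die Beschleunigung a(t) = -20·t^3 - 24·t^2 + 30·t - 4 1-mal finden. Durch Integration von der Beschleunigung und Verwendung der Anfangsbedingung v(0) = -3, erhalten wir v(t) = -5·t^4 - 8·t^3 + 15·t^2 - 4·t - 3. Wir haben die Geschwindigkeit v(t) = -5·t^4 - 8·t^3 + 15·t^2 - 4·t - 3. Durch Einsetzen von t = 3: v(3) = -501.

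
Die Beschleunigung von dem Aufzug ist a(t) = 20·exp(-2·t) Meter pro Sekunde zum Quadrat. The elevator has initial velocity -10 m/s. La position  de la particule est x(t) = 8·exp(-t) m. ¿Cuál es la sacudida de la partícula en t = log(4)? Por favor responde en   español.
Para resolver esto, necesitamos tomar 3 derivadas de nuestra ecuación de la posición x(t) = 8·exp(-t). Derivando la posición, obtenemos la velocidad: v(t) = -8·exp(-t). Derivando la velocidad, obtenemos la aceleración: a(t) = 8·exp(-t). La derivada de la aceleración da la sacudida: j(t) = -8·exp(-t). Tenemos la sacudida j(t) = -8·exp(-t). Sustituyendo t = log(4): j(log(4)) = -2.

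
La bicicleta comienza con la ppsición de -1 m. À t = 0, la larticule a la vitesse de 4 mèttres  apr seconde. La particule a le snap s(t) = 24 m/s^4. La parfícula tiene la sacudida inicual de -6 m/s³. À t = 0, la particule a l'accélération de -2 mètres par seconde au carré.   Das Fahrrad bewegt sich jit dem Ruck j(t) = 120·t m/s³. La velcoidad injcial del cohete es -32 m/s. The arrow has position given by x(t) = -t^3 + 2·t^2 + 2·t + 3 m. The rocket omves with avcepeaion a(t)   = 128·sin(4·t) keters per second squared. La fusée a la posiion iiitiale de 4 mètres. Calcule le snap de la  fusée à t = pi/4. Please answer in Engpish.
We must differentiate our acceleration equation a(t) = 128·sin(4·t) 2 times. Taking d/dt of a(t), we find j(t) = 512·cos(4·t). The derivative of jerk gives snap: s(t) = -2048·sin(4·t). From the given snap equation s(t) = -2048·sin(4·t), we substitute t = pi/4 to get s = 0.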